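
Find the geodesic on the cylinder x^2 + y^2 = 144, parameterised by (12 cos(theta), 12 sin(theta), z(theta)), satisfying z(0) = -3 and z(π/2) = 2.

Parameterise the cylinder of radius R = 12 as
    r(θ) = (12 cos θ, 12 sin θ, z(θ)).
The arc-length element is
    ds = sqrt(144 + (dz/dθ)^2) dθ,
so the Lagrangian is L = sqrt(144 + z'^2).
L depends on z' only, not on z or θ, so ∂L/∂z = 0 and
    ∂L/∂z' = z' / sqrt(144 + z'^2).
The Euler-Lagrange equation gives
    d/dθ( z' / sqrt(144 + z'^2) ) = 0,
so z' is constant. Integrating once:
    z(θ) = a θ + b,
a helix on the cylinder (a straight line when the cylinder is unrolled). The constants a, b are determined by the endpoint conditions.
With endpoint conditions z(0) = -3 and z(π/2) = 2: from z(0) = b we get b = -3, and a·π/2 + -3 = 2 gives a = 10/π, so
    z(θ) = (10/π) θ − 3.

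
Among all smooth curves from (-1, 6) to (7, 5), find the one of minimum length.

Arc-length functional: J[y] = ∫ sqrt(1 + (y')^2) dx.
Lagrangian L = sqrt(1 + (y')^2) has no explicit y dependence, so ∂L/∂y = 0 and the Euler-Lagrange equation gives
    d/dx( y' / sqrt(1 + (y')^2) ) = 0  ⇒  y' / sqrt(1 + (y')^2) = const.
Hence y' is constant, so y(x) is affine.
Fitting the endpoints (-1, 6) and (7, 5):
    slope m = (5 − 6) / (7 − (-1)) = -1/8,
    intercept c = 6 − m·(-1) = 47/8.
Extremal: y(x) = (-1/8) x + 47/8.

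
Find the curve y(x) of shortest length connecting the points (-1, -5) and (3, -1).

Arc-length functional: J[y] = ∫ sqrt(1 + (y')^2) dx.
Lagrangian L = sqrt(1 + (y')^2) has no explicit y dependence, so ∂L/∂y = 0 and the Euler-Lagrange equation gives
    d/dx( y' / sqrt(1 + (y')^2) ) = 0  ⇒  y' / sqrt(1 + (y')^2) = const.
Hence y' is constant, so y(x) is affine.
Fitting the endpoints (-1, -5) and (3, -1):
    slope m = ((-1) − (-5)) / (3 − (-1)) = 1,
    intercept c = (-5) − m·(-1) = -4.
Extremal: y(x) = x - 4.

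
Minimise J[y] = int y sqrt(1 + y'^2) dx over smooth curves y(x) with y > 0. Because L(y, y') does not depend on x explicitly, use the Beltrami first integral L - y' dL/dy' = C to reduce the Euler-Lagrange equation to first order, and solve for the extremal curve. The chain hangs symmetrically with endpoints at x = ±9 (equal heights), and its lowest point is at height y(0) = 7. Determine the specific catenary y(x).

The Lagrangian L(y, y') = y sqrt(1 + y'^2) has no explicit x dependence, so the Beltrami identity applies:
    L − y' ∂L/∂y' = C.
Compute ∂L/∂y' = y · y' / sqrt(1 + y'^2). Then
    L − y' ∂L/∂y'
    = y sqrt(1 + y'^2) − y · y'^2 / sqrt(1 + y'^2)
    = y (1 + y'^2 − y'^2) / sqrt(1 + y'^2)
    = y / sqrt(1 + y'^2) = C.
Squaring gives y^2 = C^2 (1 + y'^2), i.e.
    y'^2 = y^2 / C^2 − 1.
Separating variables,
    dy / sqrt(y^2 − C^2) = dx / C,
and integrating gives arccosh(y / C) = (x − a)/C, so
    y(x) = C cosh((x − a)/C),
the catenary. The constants C and a are fixed by the two endpoint conditions (and, for the hanging-chain problem, the length constraint selects C).
Now fit the given data. The endpoints x = ±9 are symmetric at equal height, so the catenary is even about its minimum: a = 0 and y(x) = C cosh(x/C). The lowest point is y(0) = C cosh(0) = C, and we are told y(0) = 7, so C = 7. Therefore
    y(x) = 7 cosh(x/7),
and at the endpoints
    y(±9) = 7 cosh(9/7).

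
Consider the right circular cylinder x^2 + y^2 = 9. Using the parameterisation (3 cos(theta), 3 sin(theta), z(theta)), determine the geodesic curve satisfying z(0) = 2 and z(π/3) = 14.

Parameterise the cylinder of radius R = 3 as
    r(θ) = (3 cos θ, 3 sin θ, z(θ)).
The arc-length element is
    ds = sqrt(9 + (dz/dθ)^2) dθ,
so the Lagrangian is L = sqrt(9 + z'^2).
L depends on z' only, not on z or θ, so ∂L/∂z = 0 and
    ∂L/∂z' = z' / sqrt(9 + z'^2).
The Euler-Lagrange equation gives
    d/dθ( z' / sqrt(9 + z'^2) ) = 0,
so z' is constant. Integrating once:
    z(θ) = a θ + b,
a helix on the cylinder (a straight line when the cylinder is unrolled). The constants a, b are determined by the endpoint conditions.
With endpoint conditions z(0) = 2 and z(π/3) = 14: from z(0) = b we get b = 2, and a·π/3 + 2 = 14 gives a = 36/π, so
    z(θ) = (36/π) θ + 2.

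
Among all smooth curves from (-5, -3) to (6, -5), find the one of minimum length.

Arc-length functional: J[y] = ∫ sqrt(1 + (y')^2) dx.
Lagrangian L = sqrt(1 + (y')^2) has no explicit y dependence, so ∂L/∂y = 0 and the Euler-Lagrange equation gives
    d/dx( y' / sqrt(1 + (y')^2) ) = 0  ⇒  y' / sqrt(1 + (y')^2) = const.
Hence y' is constant, so y(x) is affine.
Fitting the endpoints (-5, -3) and (6, -5):
    slope m = ((-5) − (-3)) / (6 − (-5)) = -2/11,
    intercept c = (-3) − m·(-5) = -43/11.
Extremal: y(x) = (-2/11) x - 43/11.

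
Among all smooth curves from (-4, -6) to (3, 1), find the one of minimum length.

Arc-length functional: J[y] = ∫ sqrt(1 + (y')^2) dx.
Lagrangian L = sqrt(1 + (y')^2) has no explicit y dependence, so ∂L/∂y = 0 and the Euler-Lagrange equation gives
    d/dx( y' / sqrt(1 + (y')^2) ) = 0  ⇒  y' / sqrt(1 + (y')^2) = const.
Hence y' is constant, so y(x) is affine.
Fitting the endpoints (-4, -6) and (3, 1):
    slope m = (1 − (-6)) / (3 − (-4)) = 1,
    intercept c = (-6) − m·(-4) = -2.
Extremal: y(x) = x - 2.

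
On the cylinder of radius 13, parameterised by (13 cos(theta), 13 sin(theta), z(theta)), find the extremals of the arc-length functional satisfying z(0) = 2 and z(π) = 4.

Parameterise the cylinder of radius R = 13 as
    r(θ) = (13 cos θ, 13 sin θ, z(θ)).
The arc-length element is
    ds = sqrt(169 + (dz/dθ)^2) dθ,
so the Lagrangian is L = sqrt(169 + z'^2).
L depends on z' only, not on z or θ, so ∂L/∂z = 0 and
    ∂L/∂z' = z' / sqrt(169 + z'^2).
The Euler-Lagrange equation gives
    d/dθ( z' / sqrt(169 + z'^2) ) = 0,
so z' is constant. Integrating once:
    z(θ) = a θ + b,
a helix on the cylinder (a straight line when the cylinder is unrolled). The constants a, b are determined by the endpoint conditions.
With endpoint conditions z(0) = 2 and z(π) = 4: from z(0) = b we get b = 2, and a·π + 2 = 4 gives a = 2/π, so
    z(θ) = (2/π) θ + 2.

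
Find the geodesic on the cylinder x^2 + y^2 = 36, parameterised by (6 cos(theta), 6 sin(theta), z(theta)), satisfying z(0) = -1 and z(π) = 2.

Parameterise the cylinder of radius R = 6 as
    r(θ) = (6 cos θ, 6 sin θ, z(θ)).
The arc-length element is
    ds = sqrt(36 + (dz/dθ)^2) dθ,
so the Lagrangian is L = sqrt(36 + z'^2).
L depends on z' only, not on z or θ, so ∂L/∂z = 0 and
    ∂L/∂z' = z' / sqrt(36 + z'^2).
The Euler-Lagrange equation gives
    d/dθ( z' / sqrt(36 + z'^2) ) = 0,
so z' is constant. Integrating once:
    z(θ) = a θ + b,
a helix on the cylinder (a straight line when the cylinder is unrolled). The constants a, b are determined by the endpoint conditions.
With endpoint conditions z(0) = -1 and z(π) = 2: from z(0) = b we get b = -1, and a·π + -1 = 2 gives a = 3/π, so
    z(θ) = (3/π) θ − 1.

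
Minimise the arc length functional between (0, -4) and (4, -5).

Arc-length functional: J[y] = ∫ sqrt(1 + (y')^2) dx.
Lagrangian L = sqrt(1 + (y')^2) has no explicit y dependence, so ∂L/∂y = 0 and the Euler-Lagrange equation gives
    d/dx( y' / sqrt(1 + (y')^2) ) = 0  ⇒  y' / sqrt(1 + (y')^2) = const.
Hence y' is constant, so y(x) is affine.
Fitting the endpoints (0, -4) and (4, -5):
    slope m = ((-5) − (-4)) / (4 − 0) = -1/4,
    intercept c = (-4) − m·0 = -4.
Extremal: y(x) = (-1/4) x - 4.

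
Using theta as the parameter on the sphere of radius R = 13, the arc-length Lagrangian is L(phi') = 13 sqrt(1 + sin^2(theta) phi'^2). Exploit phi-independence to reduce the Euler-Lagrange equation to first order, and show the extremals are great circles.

On the sphere of radius R = 13 with spherical coordinates (θ, φ), the induced metric is
    ds^2 = 169(dθ^2 + sin^2(θ) dφ^2).
Parameterise by θ; the arc-length functional is
    J[φ] = ∫ 13 sqrt(1 + sin^2(θ) (dφ/dθ)^2) dθ,
so L = 13 sqrt(1 + sin^2(θ) φ'^2). Compute
    ∂L/∂φ = 0  (L has no explicit φ dependence),
    ∂L/∂φ' = 13 sin^2(θ) φ' / sqrt(1 + sin^2(θ) φ'^2).
Since ∂L/∂φ = 0, the Euler-Lagrange equation
    d/dθ(∂L/∂φ') − ∂L/∂φ = 0
reduces to d/dθ(∂L/∂φ') = 0, i.e. the momentum conjugate to φ is conserved:
    13 sin^2(θ) φ' / sqrt(1 + sin^2(θ) φ'^2) = C.
The overall factor of 13 is constant, so dividing through gives Clairaut's relation sin^2(θ) φ' / sqrt(1 + sin^2(θ) φ'^2) = C' (with C' = C/13). Solving for φ' and integrating gives the great-circle family
    cot(θ) = A cos(φ − φ_0),
i.e. the intersection of the sphere with a plane through the origin. The two constants A and φ_0 (equivalently C and one phase) are fixed by the two endpoint conditions.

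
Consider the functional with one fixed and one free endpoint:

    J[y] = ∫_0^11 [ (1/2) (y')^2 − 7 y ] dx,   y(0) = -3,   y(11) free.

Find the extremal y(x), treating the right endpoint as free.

The Lagrangian L = (1/2) (y')^2 − 7 y gives
    ∂L/∂y = −7,   ∂L/∂y' = y'.
Euler-Lagrange: d/dx(y') − (−7) = 0, i.e. y'' + 7 = 0, so
    y(x) = −(7/2) x^2 + C1 x + C2.
Fixed left endpoint y(0) = -3 ⇒ C2 = -3.
The right endpoint x = 11 is free, so the natural (transversality) condition is ∂L/∂y' |_{x=11} = 0, i.e. y'(11) = 0.
Compute y'(x) = −7 x + C1, so y'(11) = −77 + C1 = 0 ⇒ C1 = 77.
Therefore the extremal is
    y(x) = −(7/2) x^2 + 77 x − 3.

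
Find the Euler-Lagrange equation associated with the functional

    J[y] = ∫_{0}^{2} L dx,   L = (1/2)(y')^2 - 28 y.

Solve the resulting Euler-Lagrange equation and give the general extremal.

The Lagrangian is L = (1/2)(y')^2 - 28 y.
∂L/∂y = -28.
∂L/∂y' = y'.
The Euler-Lagrange equation d/dx(∂L/∂y') − ∂L/∂y = 0 becomes:
    y'' + 28 = 0
General solution: y(x) = -14 x^2 + A x + B, where A and B are arbitrary constants fixed by the endpoint conditions.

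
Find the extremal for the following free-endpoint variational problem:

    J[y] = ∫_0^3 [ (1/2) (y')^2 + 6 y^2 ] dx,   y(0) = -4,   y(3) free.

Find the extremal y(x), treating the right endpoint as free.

The Lagrangian L = (1/2) (y')^2 + 6 y^2 gives
    ∂L/∂y = 12 y,   ∂L/∂y' = y'.
Euler-Lagrange: y'' − 12 y = 0.
With k = sqrt(12), the general solution is
    y(x) = A cosh(sqrt(12) x) + B sinh(sqrt(12) x).
Fixed left endpoint y(0) = -4 ⇒ A = -4.
The right endpoint x = 3 is free, so the natural (transversality) condition is ∂L/∂y' |_{x=3} = 0, i.e. y'(3) = 0.
Compute y'(x) = A k sinh(k x) + B k cosh(k x), so
    y'(3) = A k sinh(k·3) + B k cosh(k·3) = 0
    ⇒ B = −A tanh(k·3) = 4 tanh(sqrt(12)·3).
Therefore the extremal is
    y(x) = −4 cosh(sqrt(12) x) + 4 tanh(sqrt(12)·3) sinh(sqrt(12) x).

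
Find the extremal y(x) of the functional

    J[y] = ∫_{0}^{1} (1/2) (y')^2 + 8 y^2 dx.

The Lagrangian is L = (1/2) (y')^2 + 8 y^2.
Compute ∂L/∂y = 16y, ∂L/∂y' = y'.
The Euler-Lagrange equation d/dx(∂L/∂y') − ∂L/∂y = 0 reduces to
    y'' − 16 y = 0.
Its general solution is
    y(x) = A e^(4x) + B e^(−4x),
with A, B fixed by the endpoint conditions.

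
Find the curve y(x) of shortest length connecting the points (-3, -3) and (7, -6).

Arc-length functional: J[y] = ∫ sqrt(1 + (y')^2) dx.
Lagrangian L = sqrt(1 + (y')^2) has no explicit y dependence, so ∂L/∂y = 0 and the Euler-Lagrange equation gives
    d/dx( y' / sqrt(1 + (y')^2) ) = 0  ⇒  y' / sqrt(1 + (y')^2) = const.
Hence y' is constant, so y(x) is affine.
Fitting the endpoints (-3, -3) and (7, -6):
    slope m = ((-6) − (-3)) / (7 − (-3)) = -3/10,
    intercept c = (-3) − m·(-3) = -39/10.
Extremal: y(x) = (-3/10) x - 39/10.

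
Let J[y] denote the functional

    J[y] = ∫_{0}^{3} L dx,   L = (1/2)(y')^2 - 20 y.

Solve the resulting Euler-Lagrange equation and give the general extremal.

The Lagrangian is L = (1/2)(y')^2 - 20 y.
∂L/∂y = -20.
∂L/∂y' = y'.
The Euler-Lagrange equation d/dx(∂L/∂y') − ∂L/∂y = 0 becomes:
    y'' + 20 = 0
General solution: y(x) = -10 x^2 + A x + B, where A and B are arbitrary constants fixed by the endpoint conditions.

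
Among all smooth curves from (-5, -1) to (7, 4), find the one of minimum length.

Arc-length functional: J[y] = ∫ sqrt(1 + (y')^2) dx.
Lagrangian L = sqrt(1 + (y')^2) has no explicit y dependence, so ∂L/∂y = 0 and the Euler-Lagrange equation gives
    d/dx( y' / sqrt(1 + (y')^2) ) = 0  ⇒  y' / sqrt(1 + (y')^2) = const.
Hence y' is constant, so y(x) is affine.
Fitting the endpoints (-5, -1) and (7, 4):
    slope m = (4 − (-1)) / (7 − (-5)) = 5/12,
    intercept c = (-1) − m·(-5) = 13/12.
Extremal: y(x) = (5/12) x + 13/12.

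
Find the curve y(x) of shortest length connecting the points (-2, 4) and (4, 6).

Arc-length functional: J[y] = ∫ sqrt(1 + (y')^2) dx.
Lagrangian L = sqrt(1 + (y')^2) has no explicit y dependence, so ∂L/∂y = 0 and the Euler-Lagrange equation gives
    d/dx( y' / sqrt(1 + (y')^2) ) = 0  ⇒  y' / sqrt(1 + (y')^2) = const.
Hence y' is constant, so y(x) is affine.
Fitting the endpoints (-2, 4) and (4, 6):
    slope m = (6 − 4) / (4 − (-2)) = 1/3,
    intercept c = 4 − m·(-2) = 14/3.
Extremal: y(x) = (1/3) x + 14/3.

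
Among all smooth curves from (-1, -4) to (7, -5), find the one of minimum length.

Arc-length functional: J[y] = ∫ sqrt(1 + (y')^2) dx.
Lagrangian L = sqrt(1 + (y')^2) has no explicit y dependence, so ∂L/∂y = 0 and the Euler-Lagrange equation gives
    d/dx( y' / sqrt(1 + (y')^2) ) = 0  ⇒  y' / sqrt(1 + (y')^2) = const.
Hence y' is constant, so y(x) is affine.
Fitting the endpoints (-1, -4) and (7, -5):
    slope m = ((-5) − (-4)) / (7 − (-1)) = -1/8,
    intercept c = (-4) − m·(-1) = -33/8.
Extremal: y(x) = (-1/8) x - 33/8.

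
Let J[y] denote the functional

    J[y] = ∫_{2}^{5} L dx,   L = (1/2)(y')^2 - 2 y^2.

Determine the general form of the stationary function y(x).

The Lagrangian is L = (1/2)(y')^2 - 2 y^2.
∂L/∂y = -4y.
∂L/∂y' = y'.
The Euler-Lagrange equation d/dx(∂L/∂y') − ∂L/∂y = 0 becomes:
    y'' + 4 y = 0
General solution: y(x) = A sin(2x) + B cos(2x), where A and B are arbitrary constants fixed by the endpoint conditions.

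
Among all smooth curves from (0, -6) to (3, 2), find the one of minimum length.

Arc-length functional: J[y] = ∫ sqrt(1 + (y')^2) dx.
Lagrangian L = sqrt(1 + (y')^2) has no explicit y dependence, so ∂L/∂y = 0 and the Euler-Lagrange equation gives
    d/dx( y' / sqrt(1 + (y')^2) ) = 0  ⇒  y' / sqrt(1 + (y')^2) = const.
Hence y' is constant, so y(x) is affine.
Fitting the endpoints (0, -6) and (3, 2):
    slope m = (2 − (-6)) / (3 − 0) = 8/3,
    intercept c = (-6) − m·0 = -6.
Extremal: y(x) = (8/3) x - 6.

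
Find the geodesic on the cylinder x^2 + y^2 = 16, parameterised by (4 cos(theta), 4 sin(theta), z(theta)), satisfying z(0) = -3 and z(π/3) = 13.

Parameterise the cylinder of radius R = 4 as
    r(θ) = (4 cos θ, 4 sin θ, z(θ)).
The arc-length element is
    ds = sqrt(16 + (dz/dθ)^2) dθ,
so the Lagrangian is L = sqrt(16 + z'^2).
L depends on z' only, not on z or θ, so ∂L/∂z = 0 and
    ∂L/∂z' = z' / sqrt(16 + z'^2).
The Euler-Lagrange equation gives
    d/dθ( z' / sqrt(16 + z'^2) ) = 0,
so z' is constant. Integrating once:
    z(θ) = a θ + b,
a helix on the cylinder (a straight line when the cylinder is unrolled). The constants a, b are determined by the endpoint conditions.
With endpoint conditions z(0) = -3 and z(π/3) = 13: from z(0) = b we get b = -3, and a·π/3 + -3 = 13 gives a = 48/π, so
    z(θ) = (48/π) θ − 3.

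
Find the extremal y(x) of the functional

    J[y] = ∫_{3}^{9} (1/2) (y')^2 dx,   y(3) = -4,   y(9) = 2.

The Lagrangian is L = (1/2) (y')^2.
Compute ∂L/∂y = 0, ∂L/∂y' = y'.
The Euler-Lagrange equation d/dx(∂L/∂y') − ∂L/∂y = 0 reduces to
    y'' = 0.
Its general solution is
    y(x) = A x + B,
with A, B fixed by the endpoint conditions.
Applying the endpoint conditions y(3) = -4 and y(9) = 2: solve A·3 + B = -4 and A·9 + B = 2. Subtracting gives A(9 − 3) = 2 − -4, so A = 1, and B = -4 − A·3 = -7. Therefore
    y(x) = x - 7.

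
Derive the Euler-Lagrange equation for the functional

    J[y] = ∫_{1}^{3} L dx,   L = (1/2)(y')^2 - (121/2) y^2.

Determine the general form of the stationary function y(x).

The Lagrangian is L = (1/2)(y')^2 - (121/2) y^2.
∂L/∂y = -121y.
∂L/∂y' = y'.
The Euler-Lagrange equation d/dx(∂L/∂y') − ∂L/∂y = 0 becomes:
    y'' + 121 y = 0
General solution: y(x) = A sin(11x) + B cos(11x), where A and B are arbitrary constants fixed by the endpoint conditions.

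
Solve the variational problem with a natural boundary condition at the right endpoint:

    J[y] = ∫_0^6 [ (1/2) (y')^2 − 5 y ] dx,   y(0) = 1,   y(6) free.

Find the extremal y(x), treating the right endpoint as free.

The Lagrangian L = (1/2) (y')^2 − 5 y gives
    ∂L/∂y = −5,   ∂L/∂y' = y'.
Euler-Lagrange: d/dx(y') − (−5) = 0, i.e. y'' + 5 = 0, so
    y(x) = −(5/2) x^2 + C1 x + C2.
Fixed left endpoint y(0) = 1 ⇒ C2 = 1.
The right endpoint x = 6 is free, so the natural (transversality) condition is ∂L/∂y' |_{x=6} = 0, i.e. y'(6) = 0.
Compute y'(x) = −5 x + C1, so y'(6) = −30 + C1 = 0 ⇒ C1 = 30.
Therefore the extremal is
    y(x) = −(5/2) x^2 + 30 x + 1.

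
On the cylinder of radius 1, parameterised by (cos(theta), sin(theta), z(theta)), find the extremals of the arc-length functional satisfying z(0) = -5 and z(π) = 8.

Parameterise the cylinder of radius R = 1 as
    r(θ) = (cos θ, sin θ, z(θ)).
The arc-length element is
    ds = sqrt(1 + (dz/dθ)^2) dθ,
so the Lagrangian is L = sqrt(1 + z'^2).
L depends on z' only, not on z or θ, so ∂L/∂z = 0 and
    ∂L/∂z' = z' / sqrt(1 + z'^2).
The Euler-Lagrange equation gives
    d/dθ( z' / sqrt(1 + z'^2) ) = 0,
so z' is constant. Integrating once:
    z(θ) = a θ + b,
a helix on the cylinder (a straight line when the cylinder is unrolled). The constants a, b are determined by the endpoint conditions.
With endpoint conditions z(0) = -5 and z(π) = 8: from z(0) = b we get b = -5, and a·π + -5 = 8 gives a = 13/π, so
    z(θ) = (13/π) θ − 5.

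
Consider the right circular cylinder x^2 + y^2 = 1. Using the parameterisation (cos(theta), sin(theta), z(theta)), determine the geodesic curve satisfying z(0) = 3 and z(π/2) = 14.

Parameterise the cylinder of radius R = 1 as
    r(θ) = (cos θ, sin θ, z(θ)).
The arc-length element is
    ds = sqrt(1 + (dz/dθ)^2) dθ,
so the Lagrangian is L = sqrt(1 + z'^2).
L depends on z' only, not on z or θ, so ∂L/∂z = 0 and
    ∂L/∂z' = z' / sqrt(1 + z'^2).
The Euler-Lagrange equation gives
    d/dθ( z' / sqrt(1 + z'^2) ) = 0,
so z' is constant. Integrating once:
    z(θ) = a θ + b,
a helix on the cylinder (a straight line when the cylinder is unrolled). The constants a, b are determined by the endpoint conditions.
With endpoint conditions z(0) = 3 and z(π/2) = 14: from z(0) = b we get b = 3, and a·π/2 + 3 = 14 gives a = 22/π, so
    z(θ) = (22/π) θ + 3.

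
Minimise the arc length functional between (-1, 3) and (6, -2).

Arc-length functional: J[y] = ∫ sqrt(1 + (y')^2) dx.
Lagrangian L = sqrt(1 + (y')^2) has no explicit y dependence, so ∂L/∂y = 0 and the Euler-Lagrange equation gives
    d/dx( y' / sqrt(1 + (y')^2) ) = 0  ⇒  y' / sqrt(1 + (y')^2) = const.
Hence y' is constant, so y(x) is affine.
Fitting the endpoints (-1, 3) and (6, -2):
    slope m = ((-2) − 3) / (6 − (-1)) = -5/7,
    intercept c = 3 − m·(-1) = 16/7.
Extremal: y(x) = (-5/7) x + 16/7.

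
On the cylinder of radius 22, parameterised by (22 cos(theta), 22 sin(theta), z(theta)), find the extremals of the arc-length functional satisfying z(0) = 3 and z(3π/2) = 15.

Parameterise the cylinder of radius R = 22 as
    r(θ) = (22 cos θ, 22 sin θ, z(θ)).
The arc-length element is
    ds = sqrt(484 + (dz/dθ)^2) dθ,
so the Lagrangian is L = sqrt(484 + z'^2).
L depends on z' only, not on z or θ, so ∂L/∂z = 0 and
    ∂L/∂z' = z' / sqrt(484 + z'^2).
The Euler-Lagrange equation gives
    d/dθ( z' / sqrt(484 + z'^2) ) = 0,
so z' is constant. Integrating once:
    z(θ) = a θ + b,
a helix on the cylinder (a straight line when the cylinder is unrolled). The constants a, b are determined by the endpoint conditions.
With endpoint conditions z(0) = 3 and z(3π/2) = 15: from z(0) = b we get b = 3, and a·3π/2 + 3 = 15 gives a = 8/π, so
    z(θ) = (8/π) θ + 3.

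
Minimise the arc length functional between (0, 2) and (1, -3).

Arc-length functional: J[y] = ∫ sqrt(1 + (y')^2) dx.
Lagrangian L = sqrt(1 + (y')^2) has no explicit y dependence, so ∂L/∂y = 0 and the Euler-Lagrange equation gives
    d/dx( y' / sqrt(1 + (y')^2) ) = 0  ⇒  y' / sqrt(1 + (y')^2) = const.
Hence y' is constant, so y(x) is affine.
Fitting the endpoints (0, 2) and (1, -3):
    slope m = ((-3) − 2) / (1 − 0) = -5,
    intercept c = 2 − m·0 = 2.
Extremal: y(x) = -5 x + 2.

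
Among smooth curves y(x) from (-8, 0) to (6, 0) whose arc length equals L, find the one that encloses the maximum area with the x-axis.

Set up the augmented Lagrangian using a multiplier λ for the length constraint:
    F(y, y') = y − λ sqrt(1 + y'^2).
F has no explicit x dependence, so the Beltrami identity yields a first integral
    F − y' ∂F/∂y' = C.
Compute ∂F/∂y' = −λ y' / sqrt(1 + y'^2). Then
    y − λ sqrt(1 + y'^2) + λ y'^2 / sqrt(1 + y'^2) = C
    ⇒  y − λ / sqrt(1 + y'^2) = C.
Solving for y' and integrating gives
    (x − a)^2 + (y − b)^2 = λ^2,
a circular arc of radius λ. The constants a, b are determined by the endpoint conditions y(-8) = y(6) = 0, and λ is fixed implicitly by the length constraint
    ∫_{-8}^{6} sqrt(1 + y'^2) dx = L.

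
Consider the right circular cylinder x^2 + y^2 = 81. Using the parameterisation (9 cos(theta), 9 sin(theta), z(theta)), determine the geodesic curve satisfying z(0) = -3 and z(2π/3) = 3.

Parameterise the cylinder of radius R = 9 as
    r(θ) = (9 cos θ, 9 sin θ, z(θ)).
The arc-length element is
    ds = sqrt(81 + (dz/dθ)^2) dθ,
so the Lagrangian is L = sqrt(81 + z'^2).
L depends on z' only, not on z or θ, so ∂L/∂z = 0 and
    ∂L/∂z' = z' / sqrt(81 + z'^2).
The Euler-Lagrange equation gives
    d/dθ( z' / sqrt(81 + z'^2) ) = 0,
so z' is constant. Integrating once:
    z(θ) = a θ + b,
a helix on the cylinder (a straight line when the cylinder is unrolled). The constants a, b are determined by the endpoint conditions.
With endpoint conditions z(0) = -3 and z(2π/3) = 3: from z(0) = b we get b = -3, and a·2π/3 + -3 = 3 gives a = 9/π, so
    z(θ) = (9/π) θ − 3.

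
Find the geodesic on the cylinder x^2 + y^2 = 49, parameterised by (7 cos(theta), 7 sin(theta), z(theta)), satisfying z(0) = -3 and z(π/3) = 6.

Parameterise the cylinder of radius R = 7 as
    r(θ) = (7 cos θ, 7 sin θ, z(θ)).
The arc-length element is
    ds = sqrt(49 + (dz/dθ)^2) dθ,
so the Lagrangian is L = sqrt(49 + z'^2).
L depends on z' only, not on z or θ, so ∂L/∂z = 0 and
    ∂L/∂z' = z' / sqrt(49 + z'^2).
The Euler-Lagrange equation gives
    d/dθ( z' / sqrt(49 + z'^2) ) = 0,
so z' is constant. Integrating once:
    z(θ) = a θ + b,
a helix on the cylinder (a straight line when the cylinder is unrolled). The constants a, b are determined by the endpoint conditions.
With endpoint conditions z(0) = -3 and z(π/3) = 6: from z(0) = b we get b = -3, and a·π/3 + -3 = 6 gives a = 27/π, so
    z(θ) = (27/π) θ − 3.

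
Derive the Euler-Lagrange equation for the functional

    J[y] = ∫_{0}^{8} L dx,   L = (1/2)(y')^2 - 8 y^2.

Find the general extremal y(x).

The Lagrangian is L = (1/2)(y')^2 - 8 y^2.
∂L/∂y = -16y.
∂L/∂y' = y'.
The Euler-Lagrange equation d/dx(∂L/∂y') − ∂L/∂y = 0 becomes:
    y'' + 16 y = 0
General solution: y(x) = A sin(4x) + B cos(4x), where A and B are arbitrary constants fixed by the endpoint conditions.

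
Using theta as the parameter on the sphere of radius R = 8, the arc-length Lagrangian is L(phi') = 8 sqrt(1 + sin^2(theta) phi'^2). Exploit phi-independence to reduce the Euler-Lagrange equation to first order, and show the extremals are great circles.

On the sphere of radius R = 8 with spherical coordinates (θ, φ), the induced metric is
    ds^2 = 64(dθ^2 + sin^2(θ) dφ^2).
Parameterise by θ; the arc-length functional is
    J[φ] = ∫ 8 sqrt(1 + sin^2(θ) (dφ/dθ)^2) dθ,
so L = 8 sqrt(1 + sin^2(θ) φ'^2). Compute
    ∂L/∂φ = 0  (L has no explicit φ dependence),
    ∂L/∂φ' = 8 sin^2(θ) φ' / sqrt(1 + sin^2(θ) φ'^2).
Since ∂L/∂φ = 0, the Euler-Lagrange equation
    d/dθ(∂L/∂φ') − ∂L/∂φ = 0
reduces to d/dθ(∂L/∂φ') = 0, i.e. the momentum conjugate to φ is conserved:
    8 sin^2(θ) φ' / sqrt(1 + sin^2(θ) φ'^2) = C.
The overall factor of 8 is constant, so dividing through gives Clairaut's relation sin^2(θ) φ' / sqrt(1 + sin^2(θ) φ'^2) = C' (with C' = C/8). Solving for φ' and integrating gives the great-circle family
    cot(θ) = A cos(φ − φ_0),
i.e. the intersection of the sphere with a plane through the origin. The two constants A and φ_0 (equivalently C and one phase) are fixed by the two endpoint conditions.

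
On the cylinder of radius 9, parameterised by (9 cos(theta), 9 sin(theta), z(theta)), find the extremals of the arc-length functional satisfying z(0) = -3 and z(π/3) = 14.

Parameterise the cylinder of radius R = 9 as
    r(θ) = (9 cos θ, 9 sin θ, z(θ)).
The arc-length element is
    ds = sqrt(81 + (dz/dθ)^2) dθ,
so the Lagrangian is L = sqrt(81 + z'^2).
L depends on z' only, not on z or θ, so ∂L/∂z = 0 and
    ∂L/∂z' = z' / sqrt(81 + z'^2).
The Euler-Lagrange equation gives
    d/dθ( z' / sqrt(81 + z'^2) ) = 0,
so z' is constant. Integrating once:
    z(θ) = a θ + b,
a helix on the cylinder (a straight line when the cylinder is unrolled). The constants a, b are determined by the endpoint conditions.
With endpoint conditions z(0) = -3 and z(π/3) = 14: from z(0) = b we get b = -3, and a·π/3 + -3 = 14 gives a = 51/π, so
    z(θ) = (51/π) θ − 3.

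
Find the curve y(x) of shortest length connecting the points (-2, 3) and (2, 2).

Arc-length functional: J[y] = ∫ sqrt(1 + (y')^2) dx.
Lagrangian L = sqrt(1 + (y')^2) has no explicit y dependence, so ∂L/∂y = 0 and the Euler-Lagrange equation gives
    d/dx( y' / sqrt(1 + (y')^2) ) = 0  ⇒  y' / sqrt(1 + (y')^2) = const.
Hence y' is constant, so y(x) is affine.
Fitting the endpoints (-2, 3) and (2, 2):
    slope m = (2 − 3) / (2 − (-2)) = -1/4,
    intercept c = 3 − m·(-2) = 5/2.
Extremal: y(x) = (-1/4) x + 5/2.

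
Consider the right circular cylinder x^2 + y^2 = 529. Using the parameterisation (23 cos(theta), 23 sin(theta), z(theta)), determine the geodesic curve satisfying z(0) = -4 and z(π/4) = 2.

Parameterise the cylinder of radius R = 23 as
    r(θ) = (23 cos θ, 23 sin θ, z(θ)).
The arc-length element is
    ds = sqrt(529 + (dz/dθ)^2) dθ,
so the Lagrangian is L = sqrt(529 + z'^2).
L depends on z' only, not on z or θ, so ∂L/∂z = 0 and
    ∂L/∂z' = z' / sqrt(529 + z'^2).
The Euler-Lagrange equation gives
    d/dθ( z' / sqrt(529 + z'^2) ) = 0,
so z' is constant. Integrating once:
    z(θ) = a θ + b,
a helix on the cylinder (a straight line when the cylinder is unrolled). The constants a, b are determined by the endpoint conditions.
With endpoint conditions z(0) = -4 and z(π/4) = 2: from z(0) = b we get b = -4, and a·π/4 + -4 = 2 gives a = 24/π, so
    z(θ) = (24/π) θ − 4.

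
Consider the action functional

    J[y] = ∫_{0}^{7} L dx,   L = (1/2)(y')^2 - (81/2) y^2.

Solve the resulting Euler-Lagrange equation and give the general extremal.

The Lagrangian is L = (1/2)(y')^2 - (81/2) y^2.
∂L/∂y = -81y.
∂L/∂y' = y'.
The Euler-Lagrange equation d/dx(∂L/∂y') − ∂L/∂y = 0 becomes:
    y'' + 81 y = 0
General solution: y(x) = A sin(9x) + B cos(9x), where A and B are arbitrary constants fixed by the endpoint conditions.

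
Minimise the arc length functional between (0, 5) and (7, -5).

Arc-length functional: J[y] = ∫ sqrt(1 + (y')^2) dx.
Lagrangian L = sqrt(1 + (y')^2) has no explicit y dependence, so ∂L/∂y = 0 and the Euler-Lagrange equation gives
    d/dx( y' / sqrt(1 + (y')^2) ) = 0  ⇒  y' / sqrt(1 + (y')^2) = const.
Hence y' is constant, so y(x) is affine.
Fitting the endpoints (0, 5) and (7, -5):
    slope m = ((-5) − 5) / (7 − 0) = -10/7,
    intercept c = 5 − m·0 = 5.
Extremal: y(x) = (-10/7) x + 5.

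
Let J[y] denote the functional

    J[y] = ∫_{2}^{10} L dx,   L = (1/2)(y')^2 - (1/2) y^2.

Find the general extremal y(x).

The Lagrangian is L = (1/2)(y')^2 - (1/2) y^2.
∂L/∂y = -y.
∂L/∂y' = y'.
The Euler-Lagrange equation d/dx(∂L/∂y') − ∂L/∂y = 0 becomes:
    y'' + y = 0
General solution: y(x) = A sin(x) + B cos(x), where A and B are arbitrary constants fixed by the endpoint conditions.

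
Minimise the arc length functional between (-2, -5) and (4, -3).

Arc-length functional: J[y] = ∫ sqrt(1 + (y')^2) dx.
Lagrangian L = sqrt(1 + (y')^2) has no explicit y dependence, so ∂L/∂y = 0 and the Euler-Lagrange equation gives
    d/dx( y' / sqrt(1 + (y')^2) ) = 0  ⇒  y' / sqrt(1 + (y')^2) = const.
Hence y' is constant, so y(x) is affine.
Fitting the endpoints (-2, -5) and (4, -3):
    slope m = ((-3) − (-5)) / (4 − (-2)) = 1/3,
    intercept c = (-5) − m·(-2) = -13/3.
Extremal: y(x) = (1/3) x - 13/3.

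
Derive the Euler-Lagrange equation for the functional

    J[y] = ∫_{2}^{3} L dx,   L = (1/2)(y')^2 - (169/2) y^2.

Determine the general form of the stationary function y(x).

The Lagrangian is L = (1/2)(y')^2 - (169/2) y^2.
∂L/∂y = -169y.
∂L/∂y' = y'.
The Euler-Lagrange equation d/dx(∂L/∂y') − ∂L/∂y = 0 becomes:
    y'' + 169 y = 0
General solution: y(x) = A sin(13x) + B cos(13x), where A and B are arbitrary constants fixed by the endpoint conditions.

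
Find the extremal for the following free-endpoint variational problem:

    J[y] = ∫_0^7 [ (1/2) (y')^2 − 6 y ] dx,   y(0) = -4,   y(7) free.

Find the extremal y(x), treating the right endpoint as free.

The Lagrangian L = (1/2) (y')^2 − 6 y gives
    ∂L/∂y = −6,   ∂L/∂y' = y'.
Euler-Lagrange: d/dx(y') − (−6) = 0, i.e. y'' + 6 = 0, so
    y(x) = −(6/2) x^2 + C1 x + C2.
Fixed left endpoint y(0) = -4 ⇒ C2 = -4.
The right endpoint x = 7 is free, so the natural (transversality) condition is ∂L/∂y' |_{x=7} = 0, i.e. y'(7) = 0.
Compute y'(x) = −6 x + C1, so y'(7) = −42 + C1 = 0 ⇒ C1 = 42.
Therefore the extremal is
    y(x) = −3 x^2 + 42 x − 4.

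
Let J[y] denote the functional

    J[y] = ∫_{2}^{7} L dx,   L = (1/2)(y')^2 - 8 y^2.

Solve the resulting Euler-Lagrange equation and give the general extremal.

The Lagrangian is L = (1/2)(y')^2 - 8 y^2.
∂L/∂y = -16y.
∂L/∂y' = y'.
The Euler-Lagrange equation d/dx(∂L/∂y') − ∂L/∂y = 0 becomes:
    y'' + 16 y = 0
General solution: y(x) = A sin(4x) + B cos(4x), where A and B are arbitrary constants fixed by the endpoint conditions.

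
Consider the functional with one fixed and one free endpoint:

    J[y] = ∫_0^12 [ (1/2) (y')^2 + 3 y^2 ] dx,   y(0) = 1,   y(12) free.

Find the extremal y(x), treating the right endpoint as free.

The Lagrangian L = (1/2) (y')^2 + 3 y^2 gives
    ∂L/∂y = 6 y,   ∂L/∂y' = y'.
Euler-Lagrange: y'' − 6 y = 0.
With k = sqrt(6), the general solution is
    y(x) = A cosh(sqrt(6) x) + B sinh(sqrt(6) x).
Fixed left endpoint y(0) = 1 ⇒ A = 1.
The right endpoint x = 12 is free, so the natural (transversality) condition is ∂L/∂y' |_{x=12} = 0, i.e. y'(12) = 0.
Compute y'(x) = A k sinh(k x) + B k cosh(k x), so
    y'(12) = A k sinh(k·12) + B k cosh(k·12) = 0
    ⇒ B = −A tanh(k·12) = − tanh(sqrt(6)·12).
Therefore the extremal is
    y(x) = cosh(sqrt(6) x) − tanh(sqrt(6)·12) sinh(sqrt(6) x).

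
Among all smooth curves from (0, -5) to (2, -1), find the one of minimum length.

Arc-length functional: J[y] = ∫ sqrt(1 + (y')^2) dx.
Lagrangian L = sqrt(1 + (y')^2) has no explicit y dependence, so ∂L/∂y = 0 and the Euler-Lagrange equation gives
    d/dx( y' / sqrt(1 + (y')^2) ) = 0  ⇒  y' / sqrt(1 + (y')^2) = const.
Hence y' is constant, so y(x) is affine.
Fitting the endpoints (0, -5) and (2, -1):
    slope m = ((-1) − (-5)) / (2 − 0) = 2,
    intercept c = (-5) − m·0 = -5.
Extremal: y(x) = 2 x - 5.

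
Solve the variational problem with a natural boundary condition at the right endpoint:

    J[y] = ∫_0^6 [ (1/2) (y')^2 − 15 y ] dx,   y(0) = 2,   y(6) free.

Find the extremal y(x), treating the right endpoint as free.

The Lagrangian L = (1/2) (y')^2 − 15 y gives
    ∂L/∂y = −15,   ∂L/∂y' = y'.
Euler-Lagrange: d/dx(y') − (−15) = 0, i.e. y'' + 15 = 0, so
    y(x) = −(15/2) x^2 + C1 x + C2.
Fixed left endpoint y(0) = 2 ⇒ C2 = 2.
The right endpoint x = 6 is free, so the natural (transversality) condition is ∂L/∂y' |_{x=6} = 0, i.e. y'(6) = 0.
Compute y'(x) = −15 x + C1, so y'(6) = −90 + C1 = 0 ⇒ C1 = 90.
Therefore the extremal is
    y(x) = −(15/2) x^2 + 90 x + 2.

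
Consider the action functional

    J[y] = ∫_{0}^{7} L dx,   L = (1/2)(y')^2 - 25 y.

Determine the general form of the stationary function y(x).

The Lagrangian is L = (1/2)(y')^2 - 25 y.
∂L/∂y = -25.
∂L/∂y' = y'.
The Euler-Lagrange equation d/dx(∂L/∂y') − ∂L/∂y = 0 becomes:
    y'' + 25 = 0
General solution: y(x) = -(25/2) x^2 + A x + B, where A and B are arbitrary constants fixed by the endpoint conditions.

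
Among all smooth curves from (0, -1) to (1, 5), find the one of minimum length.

Arc-length functional: J[y] = ∫ sqrt(1 + (y')^2) dx.
Lagrangian L = sqrt(1 + (y')^2) has no explicit y dependence, so ∂L/∂y = 0 and the Euler-Lagrange equation gives
    d/dx( y' / sqrt(1 + (y')^2) ) = 0  ⇒  y' / sqrt(1 + (y')^2) = const.
Hence y' is constant, so y(x) is affine.
Fitting the endpoints (0, -1) and (1, 5):
    slope m = (5 − (-1)) / (1 − 0) = 6,
    intercept c = (-1) − m·0 = -1.
Extremal: y(x) = 6 x - 1.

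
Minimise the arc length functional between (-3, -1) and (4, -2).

Arc-length functional: J[y] = ∫ sqrt(1 + (y')^2) dx.
Lagrangian L = sqrt(1 + (y')^2) has no explicit y dependence, so ∂L/∂y = 0 and the Euler-Lagrange equation gives
    d/dx( y' / sqrt(1 + (y')^2) ) = 0  ⇒  y' / sqrt(1 + (y')^2) = const.
Hence y' is constant, so y(x) is affine.
Fitting the endpoints (-3, -1) and (4, -2):
    slope m = ((-2) − (-1)) / (4 − (-3)) = -1/7,
    intercept c = (-1) − m·(-3) = -10/7.
Extremal: y(x) = (-1/7) x - 10/7.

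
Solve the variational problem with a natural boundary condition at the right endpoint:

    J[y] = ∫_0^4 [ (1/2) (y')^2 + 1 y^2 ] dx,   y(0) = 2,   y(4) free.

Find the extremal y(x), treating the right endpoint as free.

The Lagrangian L = (1/2) (y')^2 + 1 y^2 gives
    ∂L/∂y = 2 y,   ∂L/∂y' = y'.
Euler-Lagrange: y'' − 2 y = 0.
With k = sqrt(2), the general solution is
    y(x) = A cosh(sqrt(2) x) + B sinh(sqrt(2) x).
Fixed left endpoint y(0) = 2 ⇒ A = 2.
The right endpoint x = 4 is free, so the natural (transversality) condition is ∂L/∂y' |_{x=4} = 0, i.e. y'(4) = 0.
Compute y'(x) = A k sinh(k x) + B k cosh(k x), so
    y'(4) = A k sinh(k·4) + B k cosh(k·4) = 0
    ⇒ B = −A tanh(k·4) = − 2 tanh(sqrt(2)·4).
Therefore the extremal is
    y(x) = 2 cosh(sqrt(2) x) − 2 tanh(sqrt(2)·4) sinh(sqrt(2) x).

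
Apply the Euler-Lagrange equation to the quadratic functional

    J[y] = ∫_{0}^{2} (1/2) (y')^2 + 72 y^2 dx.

The Lagrangian is L = (1/2) (y')^2 + 72 y^2.
Compute ∂L/∂y = 144y, ∂L/∂y' = y'.
The Euler-Lagrange equation d/dx(∂L/∂y') − ∂L/∂y = 0 reduces to
    y'' − 144 y = 0.
Its general solution is
    y(x) = A e^(12x) + B e^(−12x),
with A, B fixed by the endpoint conditions.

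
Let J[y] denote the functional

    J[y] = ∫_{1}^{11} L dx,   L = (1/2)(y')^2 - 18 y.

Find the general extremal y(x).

The Lagrangian is L = (1/2)(y')^2 - 18 y.
∂L/∂y = -18.
∂L/∂y' = y'.
The Euler-Lagrange equation d/dx(∂L/∂y') − ∂L/∂y = 0 becomes:
    y'' + 18 = 0
General solution: y(x) = -9 x^2 + A x + B, where A and B are arbitrary constants fixed by the endpoint conditions.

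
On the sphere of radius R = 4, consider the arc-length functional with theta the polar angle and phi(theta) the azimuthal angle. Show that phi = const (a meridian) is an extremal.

On the sphere of radius R = 4 with spherical coordinates (θ, φ), the induced metric is
    ds^2 = 16(dθ^2 + sin^2(θ) dφ^2).
Using θ as the parameter, the arc-length functional becomes
    J[φ] = ∫ 4 sqrt(1 + sin^2(θ) (dφ/dθ)^2) dθ.
So L = 4 sqrt(1 + sin^2(θ) φ'^2). Compute
    ∂L/∂φ = 0  (L has no explicit φ dependence),
    ∂L/∂φ' = 4 sin^2(θ) φ' / sqrt(1 + sin^2(θ) φ'^2).
For the candidate φ(θ) = c (constant), φ' = 0, so ∂L/∂φ' evaluated along the candidate vanishes, and ∂L/∂φ is identically zero. Hence
    d/dθ(∂L/∂φ') − ∂L/∂φ = 0
is satisfied. Therefore meridians φ = const are extremals of arc length — they are geodesics on the sphere.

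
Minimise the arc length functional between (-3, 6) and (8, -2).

Arc-length functional: J[y] = ∫ sqrt(1 + (y')^2) dx.
Lagrangian L = sqrt(1 + (y')^2) has no explicit y dependence, so ∂L/∂y = 0 and the Euler-Lagrange equation gives
    d/dx( y' / sqrt(1 + (y')^2) ) = 0  ⇒  y' / sqrt(1 + (y')^2) = const.
Hence y' is constant, so y(x) is affine.
Fitting the endpoints (-3, 6) and (8, -2):
    slope m = ((-2) − 6) / (8 − (-3)) = -8/11,
    intercept c = 6 − m·(-3) = 42/11.
Extremal: y(x) = (-8/11) x + 42/11.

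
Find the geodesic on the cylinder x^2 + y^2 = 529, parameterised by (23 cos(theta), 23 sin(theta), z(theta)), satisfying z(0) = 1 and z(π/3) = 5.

Parameterise the cylinder of radius R = 23 as
    r(θ) = (23 cos θ, 23 sin θ, z(θ)).
The arc-length element is
    ds = sqrt(529 + (dz/dθ)^2) dθ,
so the Lagrangian is L = sqrt(529 + z'^2).
L depends on z' only, not on z or θ, so ∂L/∂z = 0 and
    ∂L/∂z' = z' / sqrt(529 + z'^2).
The Euler-Lagrange equation gives
    d/dθ( z' / sqrt(529 + z'^2) ) = 0,
so z' is constant. Integrating once:
    z(θ) = a θ + b,
a helix on the cylinder (a straight line when the cylinder is unrolled). The constants a, b are determined by the endpoint conditions.
With endpoint conditions z(0) = 1 and z(π/3) = 5: from z(0) = b we get b = 1, and a·π/3 + 1 = 5 gives a = 12/π, so
    z(θ) = (12/π) θ + 1.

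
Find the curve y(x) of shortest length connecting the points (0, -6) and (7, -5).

Arc-length functional: J[y] = ∫ sqrt(1 + (y')^2) dx.
Lagrangian L = sqrt(1 + (y')^2) has no explicit y dependence, so ∂L/∂y = 0 and the Euler-Lagrange equation gives
    d/dx( y' / sqrt(1 + (y')^2) ) = 0  ⇒  y' / sqrt(1 + (y')^2) = const.
Hence y' is constant, so y(x) is affine.
Fitting the endpoints (0, -6) and (7, -5):
    slope m = ((-5) − (-6)) / (7 − 0) = 1/7,
    intercept c = (-6) − m·0 = -6.
Extremal: y(x) = (1/7) x - 6.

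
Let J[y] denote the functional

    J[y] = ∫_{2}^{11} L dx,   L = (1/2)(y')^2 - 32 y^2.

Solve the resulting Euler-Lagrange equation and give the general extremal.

The Lagrangian is L = (1/2)(y')^2 - 32 y^2.
∂L/∂y = -64y.
∂L/∂y' = y'.
The Euler-Lagrange equation d/dx(∂L/∂y') − ∂L/∂y = 0 becomes:
    y'' + 64 y = 0
General solution: y(x) = A sin(8x) + B cos(8x), where A and B are arbitrary constants fixed by the endpoint conditions.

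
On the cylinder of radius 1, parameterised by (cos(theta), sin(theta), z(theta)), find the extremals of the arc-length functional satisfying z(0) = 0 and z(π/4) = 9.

Parameterise the cylinder of radius R = 1 as
    r(θ) = (cos θ, sin θ, z(θ)).
The arc-length element is
    ds = sqrt(1 + (dz/dθ)^2) dθ,
so the Lagrangian is L = sqrt(1 + z'^2).
L depends on z' only, not on z or θ, so ∂L/∂z = 0 and
    ∂L/∂z' = z' / sqrt(1 + z'^2).
The Euler-Lagrange equation gives
    d/dθ( z' / sqrt(1 + z'^2) ) = 0,
so z' is constant. Integrating once:
    z(θ) = a θ + b,
a helix on the cylinder (a straight line when the cylinder is unrolled). The constants a, b are determined by the endpoint conditions.
With endpoint conditions z(0) = 0 and z(π/4) = 9: from z(0) = b we get b = 0, and a·π/4 + 0 = 9 gives a = 36/π, so
    z(θ) = (36/π) θ.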